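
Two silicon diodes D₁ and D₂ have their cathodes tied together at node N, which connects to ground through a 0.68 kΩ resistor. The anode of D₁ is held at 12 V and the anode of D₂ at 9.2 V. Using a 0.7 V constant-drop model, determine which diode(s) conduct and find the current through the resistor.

Only D₁ conducts; I_R ≈ 17 mA

Assume both conduct. Then node N would need to be at both 12−0.7 = 11.3 V and 9.2−0.7 = 8.5 V, which is impossible.
Assume only D₁ conducts: V_N = 12 − 0.7 = 11.3 V, so I_R = 11.3/0.68 = 16.6 mA.
Check D₂: its anode-to-cathode voltage is 9.2 − 11.3 = -2.1 V < 0.7 V, so it is off. The assumption is consistent.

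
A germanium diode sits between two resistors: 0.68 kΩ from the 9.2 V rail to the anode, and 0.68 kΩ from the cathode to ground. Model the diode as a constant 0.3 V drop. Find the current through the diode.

I ≈ 6.5 mA

The two resistors are in series with the diode, so KVL gives 9.2 = I·0.68 + 0.3 + I·0.68.
I = (9.2 − 0.3) / (0.68 + 0.68) kΩ = 8.9 / 1.36 = 6.54 mA.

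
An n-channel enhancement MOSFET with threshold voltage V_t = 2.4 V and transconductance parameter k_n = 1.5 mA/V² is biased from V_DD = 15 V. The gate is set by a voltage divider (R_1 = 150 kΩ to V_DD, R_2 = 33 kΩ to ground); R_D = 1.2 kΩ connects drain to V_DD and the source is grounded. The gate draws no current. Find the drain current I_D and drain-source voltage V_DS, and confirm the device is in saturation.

V_G = V_DD·R_2/(R_1+R_2) = 15×33/183 = 2.7 V. With the source grounded, V_GS = V_G = 2.7 V.
Assume saturation: I_D = (k_n/2)(V_GS − V_t)² = (1.5/2)×(2.7 − 2.4)² = 0.75×0.305² = 0.0697 mA.
V_DS = V_DD − I_D·R_D = 15 − 0.0697×1.2 = 14.9 V.
Saturation requires V_DS ≥ V_GS − V_t = 0.305 V; 14.9 ≥ 0.305 ✓.

I_D ≈ 0.07 mA, V_DS ≈ 15 V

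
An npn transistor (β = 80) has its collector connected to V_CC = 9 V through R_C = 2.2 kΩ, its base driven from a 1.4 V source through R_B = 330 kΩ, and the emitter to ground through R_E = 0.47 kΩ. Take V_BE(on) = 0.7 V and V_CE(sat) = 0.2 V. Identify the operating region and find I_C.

active; I_C ≈ 0.15 mA

Assume active. Base-emitter loop: I_B = (V_BB − V_BE)/(R_B + (β+1)R_E) = (1.4 − 0.7)/(330 + 81×0.47) = 0.0019 mA.
I_C = β·I_B = 80×0.0019 = 0.152 mA.
V_CE = V_CC − I_C·R_C − I_E·R_E = 9 − 0.152×2.2 − 0.154×0.47 = 8.59 V > V_CE(sat), so the active-region assumption holds.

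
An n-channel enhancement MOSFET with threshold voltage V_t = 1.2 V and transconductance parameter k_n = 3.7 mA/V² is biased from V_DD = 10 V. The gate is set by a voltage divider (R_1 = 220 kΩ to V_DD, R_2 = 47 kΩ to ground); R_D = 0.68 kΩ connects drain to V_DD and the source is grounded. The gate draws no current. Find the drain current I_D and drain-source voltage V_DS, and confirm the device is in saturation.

I_D ≈ 0.58 mA, V_DS ≈ 9.6 V

V_G = V_DD·R_2/(R_1+R_2) = 10×47/267 = 1.76 V. With the source grounded, V_GS = V_G = 1.76 V.
Assume saturation: I_D = (k_n/2)(V_GS − V_t)² = (3.7/2)×(1.76 − 1.2)² = 1.85×0.56² = 0.581 mA.
V_DS = V_DD − I_D·R_D = 10 − 0.581×0.68 = 9.61 V.
Saturation requires V_DS ≥ V_GS − V_t = 0.56 V; 9.61 ≥ 0.56 ✓.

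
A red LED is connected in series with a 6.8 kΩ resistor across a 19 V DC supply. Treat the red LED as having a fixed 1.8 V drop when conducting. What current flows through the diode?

I ≈ 2.5 mA

KVL around the loop: 19 = V_D + I·R = 1.8 + I × 6.8 kΩ.
So I = (19 − 1.8) / 6.8 kΩ = 17.2 / 6.8 = 2.53 mA.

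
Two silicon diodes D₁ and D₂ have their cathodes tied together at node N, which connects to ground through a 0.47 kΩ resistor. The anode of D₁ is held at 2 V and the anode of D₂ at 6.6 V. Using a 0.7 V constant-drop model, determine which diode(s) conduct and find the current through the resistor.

Only D₂ conducts; I_R ≈ 13 mA

Assume both conduct. Then node N would need to be at both 2−0.7 = 1.3 V and 6.6−0.7 = 5.9 V, which is impossible.
Assume only D₂ conducts: V_N = 6.6 − 0.7 = 5.9 V, so I_R = 5.9/0.47 = 12.6 mA.
Check D₁: its anode-to-cathode voltage is 2 − 5.9 = -3.9 V < 0.7 V, so it is off. The assumption is consistent.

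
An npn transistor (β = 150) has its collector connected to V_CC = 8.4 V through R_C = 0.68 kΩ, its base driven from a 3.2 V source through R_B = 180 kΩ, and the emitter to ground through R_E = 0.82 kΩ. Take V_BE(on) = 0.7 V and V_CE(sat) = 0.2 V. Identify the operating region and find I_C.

Assume active. Base-emitter loop: I_B = (V_BB − V_BE)/(R_B + (β+1)R_E) = (3.2 − 0.7)/(180 + 151×0.82) = 0.00823 mA.
I_C = β·I_B = 150×0.00823 = 1.23 mA.
V_CE = V_CC − I_C·R_C − I_E·R_E = 8.4 − 1.23×0.68 − 1.24×0.82 = 6.54 V > V_CE(sat), so the active-region assumption holds.

active; I_C ≈ 1.2 mA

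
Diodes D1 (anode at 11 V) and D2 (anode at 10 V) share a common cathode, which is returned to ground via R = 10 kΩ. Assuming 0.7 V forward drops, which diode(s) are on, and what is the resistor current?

Only D1 conducts; I_R ≈ 1 mA

Assume both conduct. Then node N would need to be at both 11−0.7 = 10.3 V and 10−0.7 = 9.3 V, which is impossible.
Assume only D1 conducts: V_N = 11 − 0.7 = 10.3 V, so I_R = 10.3/10 = 1.03 mA.
Check D2: its anode-to-cathode voltage is 10 − 10.3 = -0.3 V < 0.7 V, so it is off. The assumption is consistent.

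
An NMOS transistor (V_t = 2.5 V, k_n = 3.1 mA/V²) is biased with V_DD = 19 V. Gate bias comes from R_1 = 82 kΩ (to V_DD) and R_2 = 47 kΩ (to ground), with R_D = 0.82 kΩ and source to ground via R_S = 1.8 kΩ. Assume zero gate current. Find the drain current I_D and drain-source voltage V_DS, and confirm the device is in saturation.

I_D ≈ 1.8 mA, V_DS ≈ 14 V

V_G = V_DD·R_2/(R_1+R_2) = 19×47/129 = 6.92 V.
Assume saturation: I_D = (k_n/2)(V_GS − V_t)² with V_GS = V_G − I_D·R_S = 6.92 − 1.8·I_D.
Substituting gives 5.02·I_D² − 25.7·I_D + 30.3 = 0, with roots I_D = 1.85 or 3.26 mA.
The root I_D = 3.26 mA gives V_GS = 1.05 V ≤ V_t, so take I_D = 1.85 mA.
Then V_GS = 3.59 V and V_DS = V_DD − I_D(R_D+R_S) = 19 − 1.85×2.62 = 14.2 V.
Saturation requires V_DS ≥ V_GS − V_t = 1.09 V; 14.2 ≥ 1.09 ✓.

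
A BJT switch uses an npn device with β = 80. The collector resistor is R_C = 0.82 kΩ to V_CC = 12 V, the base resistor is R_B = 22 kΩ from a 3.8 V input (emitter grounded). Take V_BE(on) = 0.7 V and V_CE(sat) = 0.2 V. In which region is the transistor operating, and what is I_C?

active; I_C ≈ 11 mA

Assume active. Base-emitter loop: I_B = (V_BB − V_BE)/R_B = (3.8 − 0.7)/22 = 0.141 mA.
I_C = β·I_B = 80×0.141 = 11.3 mA.
V_CE = V_CC − I_C·R_C = 12 − 11.3×0.82 = 2.76 V > V_CE(sat), so the active-region assumption holds.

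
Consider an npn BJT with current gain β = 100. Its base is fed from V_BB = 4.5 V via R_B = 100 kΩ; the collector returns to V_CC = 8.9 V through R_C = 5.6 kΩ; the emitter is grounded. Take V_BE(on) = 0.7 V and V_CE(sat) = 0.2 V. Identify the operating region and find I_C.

Assume active: I_B = (4.5 − 0.7)/100 = 0.038 mA, giving I_C = β·I_B = 3.8 mA.
But then V_CE = 8.9 − 3.8×5.6 = -12.4 V < V_CE(sat) = 0.2 V — impossible in the active region.
So the transistor is saturated. With V_CE = 0.2 V, I_C = (V_CC − 0.2)/R_C = 8.7/5.6 = 1.55 mA.
Check: β·I_B = 3.8 mA > I_C = 1.55 mA, confirming saturation.

saturation; I_C ≈ 1.6 mA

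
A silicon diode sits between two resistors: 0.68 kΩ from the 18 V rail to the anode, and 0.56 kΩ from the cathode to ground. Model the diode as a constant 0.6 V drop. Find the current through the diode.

I ≈ 14 mA

The two resistors are in series with the diode, so KVL gives 18 = I·0.68 + 0.6 + I·0.56.
I = (18 − 0.6) / (0.68 + 0.56) kΩ = 17.4 / 1.24 = 14 mA.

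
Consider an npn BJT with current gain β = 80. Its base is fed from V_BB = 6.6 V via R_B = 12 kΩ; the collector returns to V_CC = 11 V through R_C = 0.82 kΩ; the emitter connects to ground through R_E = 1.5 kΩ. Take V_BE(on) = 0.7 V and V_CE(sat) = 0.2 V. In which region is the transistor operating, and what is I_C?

Assume active. Base-emitter loop: I_B = (V_BB − V_BE)/(R_B + (β+1)R_E) = (6.6 − 0.7)/(12 + 81×1.5) = 0.0442 mA.
I_C = β·I_B = 80×0.0442 = 3.54 mA.
V_CE = V_CC − I_C·R_C − I_E·R_E = 11 − 3.54×0.82 − 3.58×1.5 = 2.73 V > V_CE(sat), so the active-region assumption holds.

active; I_C ≈ 3.5 mA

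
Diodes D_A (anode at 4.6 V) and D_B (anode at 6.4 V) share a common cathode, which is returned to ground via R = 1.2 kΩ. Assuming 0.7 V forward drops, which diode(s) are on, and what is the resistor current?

Only D_B conducts; I_R ≈ 4.8 mA

Assume both conduct. Then node N would need to be at both 4.6−0.7 = 3.9 V and 6.4−0.7 = 5.7 V, which is impossible.
Assume only D_B conducts: V_N = 6.4 − 0.7 = 5.7 V, so I_R = 5.7/1.2 = 4.75 mA.
Check D_A: its anode-to-cathode voltage is 4.6 − 5.7 = -1.1 V < 0.7 V, so it is off. The assumption is consistent.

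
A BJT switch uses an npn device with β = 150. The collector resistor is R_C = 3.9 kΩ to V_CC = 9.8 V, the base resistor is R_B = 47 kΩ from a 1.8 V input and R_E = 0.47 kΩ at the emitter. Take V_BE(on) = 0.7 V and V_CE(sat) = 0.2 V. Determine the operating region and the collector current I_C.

active; I_C ≈ 1.4 mA

Assume active. Base-emitter loop: I_B = (V_BB − V_BE)/(R_B + (β+1)R_E) = (1.8 − 0.7)/(47 + 151×0.47) = 0.00932 mA.
I_C = β·I_B = 150×0.00932 = 1.4 mA.
V_CE = V_CC − I_C·R_C − I_E·R_E = 9.8 − 1.4×3.9 − 1.41×0.47 = 3.68 V > V_CE(sat), so the active-region assumption holds.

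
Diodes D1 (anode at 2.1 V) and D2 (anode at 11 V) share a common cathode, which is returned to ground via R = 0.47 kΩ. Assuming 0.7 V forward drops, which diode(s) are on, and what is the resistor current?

Assume both conduct. Then node N would need to be at both 2.1−0.7 = 1.4 V and 11−0.7 = 10.3 V, which is impossible.
Assume only D2 conducts: V_N = 11 − 0.7 = 10.3 V, so I_R = 10.3/0.47 = 21.9 mA.
Check D1: its anode-to-cathode voltage is 2.1 − 10.3 = -8.2 V < 0.7 V, so it is off. The assumption is consistent.

Only D2 conducts; I_R ≈ 22 mA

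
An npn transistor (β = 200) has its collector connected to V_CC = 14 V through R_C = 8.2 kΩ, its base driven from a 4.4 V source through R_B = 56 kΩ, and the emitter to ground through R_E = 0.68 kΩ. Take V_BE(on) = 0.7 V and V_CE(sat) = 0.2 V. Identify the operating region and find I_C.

saturation; I_C ≈ 1.6 mA

Assume active: I_B = (4.4 − 0.7)/(56 + 201×0.68) = 0.0192 mA, I_C = β·I_B = 3.84 mA.
Then V_CE = 14 − 3.84×8.2 − 3.86×0.68 = -20.1 V < 0.2 V — the active assumption fails.
Re-solve with V_CE = 0.2 V. KCL at the emitter: V_E/R_E = (V_BB−0.7−V_E)/R_B + (V_CC−0.2−V_E)/R_C, giving V_E = 1.09 V.
I_C = (V_CC − 0.2 − V_E)/R_C = (13.8 − 1.09)/8.2 = 1.55 mA.
Check: I_B = (3.7 − 1.09)/56 = 0.0467 mA, and β·I_B = 9.34 mA > I_C, confirming saturation.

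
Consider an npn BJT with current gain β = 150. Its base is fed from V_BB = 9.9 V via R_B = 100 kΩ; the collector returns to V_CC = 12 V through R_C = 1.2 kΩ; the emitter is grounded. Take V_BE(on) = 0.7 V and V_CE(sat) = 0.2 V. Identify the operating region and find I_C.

saturation; I_C ≈ 9.8 mA

Assume active: I_B = (9.9 − 0.7)/100 = 0.092 mA, giving I_C = β·I_B = 13.8 mA.
But then V_CE = 12 − 13.8×1.2 = -4.56 V < V_CE(sat) = 0.2 V — impossible in the active region.
So the transistor is saturated. With V_CE = 0.2 V, I_C = (V_CC − 0.2)/R_C = 11.8/1.2 = 9.83 mA.
Check: β·I_B = 13.8 mA > I_C = 9.83 mA, confirming saturation.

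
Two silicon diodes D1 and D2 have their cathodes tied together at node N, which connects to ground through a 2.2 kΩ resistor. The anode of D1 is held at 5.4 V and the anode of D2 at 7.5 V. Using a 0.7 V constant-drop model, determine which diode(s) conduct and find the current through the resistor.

Only D2 conducts; I_R ≈ 3.1 mA

Assume both conduct. Then node N would need to be at both 5.4−0.7 = 4.7 V and 7.5−0.7 = 6.8 V, which is impossible.
Assume only D2 conducts: V_N = 7.5 − 0.7 = 6.8 V, so I_R = 6.8/2.2 = 3.09 mA.
Check D1: its anode-to-cathode voltage is 5.4 − 6.8 = -1.4 V < 0.7 V, so it is off. The assumption is consistent.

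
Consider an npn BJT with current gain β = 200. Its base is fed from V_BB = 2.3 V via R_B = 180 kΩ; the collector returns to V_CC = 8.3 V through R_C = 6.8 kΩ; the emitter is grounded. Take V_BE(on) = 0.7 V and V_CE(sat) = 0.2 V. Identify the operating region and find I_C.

saturation; I_C ≈ 1.2 mA

Assume active: I_B = (2.3 − 0.7)/180 = 0.00889 mA, giving I_C = β·I_B = 1.78 mA.
But then V_CE = 8.3 − 1.78×6.8 = -3.79 V < V_CE(sat) = 0.2 V — impossible in the active region.
So the transistor is saturated. With V_CE = 0.2 V, I_C = (V_CC − 0.2)/R_C = 8.1/6.8 = 1.19 mA.
Check: β·I_B = 1.78 mA > I_C = 1.19 mA, confirming saturation.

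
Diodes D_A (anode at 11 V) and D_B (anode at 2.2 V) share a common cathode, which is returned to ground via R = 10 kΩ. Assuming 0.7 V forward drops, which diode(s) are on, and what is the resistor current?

Assume both conduct. Then node N would need to be at both 11−0.7 = 10.3 V and 2.2−0.7 = 1.5 V, which is impossible.
Assume only D_A conducts: V_N = 11 − 0.7 = 10.3 V, so I_R = 10.3/10 = 1.03 mA.
Check D_B: its anode-to-cathode voltage is 2.2 − 10.3 = -8.1 V < 0.7 V, so it is off. The assumption is consistent.

Only D_A conducts; I_R ≈ 1 mA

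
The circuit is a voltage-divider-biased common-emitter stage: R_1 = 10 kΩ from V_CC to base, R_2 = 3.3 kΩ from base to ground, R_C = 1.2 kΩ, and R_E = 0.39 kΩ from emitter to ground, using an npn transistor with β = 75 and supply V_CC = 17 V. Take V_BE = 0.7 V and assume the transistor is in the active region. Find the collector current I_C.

I_C ≈ 8.2 mA

Thevenize the base divider: V_Th = V_CC·R_2/(R_1+R_2) = 17×3.3/13.3 = 4.22 V, R_Th = R_1‖R_2 = 2.48 kΩ.
Base-emitter loop: V_Th = I_B·R_Th + V_BE + (β+1)I_B·R_E, so I_B = (4.22 − 0.7) / (2.48 + 76×0.39) = 0.11 mA.
I_C = β·I_B = 75×0.11 = 8.21 mA, and I_E = (β+1)I_B = 8.32 mA.
V_CE = V_CC − I_C·R_C − I_E·R_E = 17 − 8.21×1.2 − 8.32×0.39 = 3.9 V.
V_CE = 3.9 V > 0.2 V confirms active-region operation.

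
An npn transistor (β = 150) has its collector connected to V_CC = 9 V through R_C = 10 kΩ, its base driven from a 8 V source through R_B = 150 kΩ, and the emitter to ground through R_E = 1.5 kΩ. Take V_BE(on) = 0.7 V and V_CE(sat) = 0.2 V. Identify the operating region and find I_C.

Assume active: I_B = (8 − 0.7)/(150 + 151×1.5) = 0.0194 mA, I_C = β·I_B = 2.91 mA.
Then V_CE = 9 − 2.91×10 − 2.93×1.5 = -24.5 V < 0.2 V — the active assumption fails.
Re-solve with V_CE = 0.2 V. KCL at the emitter: V_E/R_E = (V_BB−0.7−V_E)/R_B + (V_CC−0.2−V_E)/R_C, giving V_E = 1.2 V.
I_C = (V_CC − 0.2 − V_E)/R_C = (8.8 − 1.2)/10 = 0.76 mA.
Check: I_B = (7.3 − 1.2)/150 = 0.0407 mA, and β·I_B = 6.1 mA > I_C, confirming saturation.

saturation; I_C ≈ 0.76 mA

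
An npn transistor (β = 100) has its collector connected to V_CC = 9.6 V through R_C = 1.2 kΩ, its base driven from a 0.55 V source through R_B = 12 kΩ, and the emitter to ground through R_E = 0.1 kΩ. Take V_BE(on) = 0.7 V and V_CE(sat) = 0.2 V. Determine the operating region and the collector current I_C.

V_BB = 0.55 V ≤ V_BE(on) = 0.7 V, so the base-emitter junction is not forward biased.
The transistor is in cutoff: I_B = I_C = 0.

cutoff; I_C ≈ 0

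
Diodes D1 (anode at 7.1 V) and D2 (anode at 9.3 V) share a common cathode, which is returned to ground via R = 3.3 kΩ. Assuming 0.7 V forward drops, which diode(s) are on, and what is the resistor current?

Only D2 conducts; I_R ≈ 2.6 mA

Assume both conduct. Then node N would need to be at both 7.1−0.7 = 6.4 V and 9.3−0.7 = 8.6 V, which is impossible.
Assume only D2 conducts: V_N = 9.3 − 0.7 = 8.6 V, so I_R = 8.6/3.3 = 2.61 mA.
Check D1: its anode-to-cathode voltage is 7.1 − 8.6 = -1.5 V < 0.7 V, so it is off. The assumption is consistent.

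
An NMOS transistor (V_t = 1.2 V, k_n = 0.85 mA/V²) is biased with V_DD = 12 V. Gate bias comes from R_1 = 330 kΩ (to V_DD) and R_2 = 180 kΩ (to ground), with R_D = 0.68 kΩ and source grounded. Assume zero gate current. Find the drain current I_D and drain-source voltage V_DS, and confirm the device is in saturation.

V_G = V_DD·R_2/(R_1+R_2) = 12×180/510 = 4.24 V. With the source grounded, V_GS = V_G = 4.24 V.
Assume saturation: I_D = (k_n/2)(V_GS − V_t)² = (0.85/2)×(4.24 − 1.2)² = 0.425×3.04² = 3.92 mA.
V_DS = V_DD − I_D·R_D = 12 − 3.92×0.68 = 9.34 V.
Saturation requires V_DS ≥ V_GS − V_t = 3.04 V; 9.34 ≥ 3.04 ✓.

I_D ≈ 3.9 mA, V_DS ≈ 9.3 V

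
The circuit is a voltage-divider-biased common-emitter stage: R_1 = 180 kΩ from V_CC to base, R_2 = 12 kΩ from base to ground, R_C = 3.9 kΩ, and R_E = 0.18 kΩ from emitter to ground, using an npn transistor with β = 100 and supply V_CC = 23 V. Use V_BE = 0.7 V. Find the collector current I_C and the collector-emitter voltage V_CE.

Thevenize the base divider: V_Th = V_CC·R_2/(R_1+R_2) = 23×12/192 = 1.44 V, R_Th = R_1‖R_2 = 11.2 kΩ.
Base-emitter loop: V_Th = I_B·R_Th + V_BE + (β+1)I_B·R_E, so I_B = (1.44 − 0.7) / (11.2 + 101×0.18) = 0.0251 mA.
I_C = β·I_B = 100×0.0251 = 2.51 mA, and I_E = (β+1)I_B = 2.53 mA.
V_CE = V_CC − I_C·R_C − I_E·R_E = 23 − 2.51×3.9 − 2.53×0.18 = 12.8 V.
V_CE = 12.8 V > 0.2 V confirms active-region operation.

I_C ≈ 2.5 mA, V_CE ≈ 13 V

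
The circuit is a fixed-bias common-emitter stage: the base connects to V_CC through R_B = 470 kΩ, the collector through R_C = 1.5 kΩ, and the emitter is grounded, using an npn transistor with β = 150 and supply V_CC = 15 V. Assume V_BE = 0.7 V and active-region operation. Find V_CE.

Base loop: V_CC = I_B·R_B + V_BE, so I_B = (15 − 0.7)/470 kΩ = 0.0304 mA.
In the active region I_C = β·I_B = 150 × 0.0304 = 4.56 mA.
Collector loop: V_CE = V_CC − I_C·R_C = 15 − 4.56×1.5 = 8.15 V.
Since V_CE = 8.15 V > V_CE(sat) ≈ 0.2 V, the transistor is in the active region as assumed.

V_CE ≈ 8.2 V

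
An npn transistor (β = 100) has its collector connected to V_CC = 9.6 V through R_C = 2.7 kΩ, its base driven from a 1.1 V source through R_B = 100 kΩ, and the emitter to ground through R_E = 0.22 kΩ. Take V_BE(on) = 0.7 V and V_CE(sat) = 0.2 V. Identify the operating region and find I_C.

Assume active. Base-emitter loop: I_B = (V_BB − V_BE)/(R_B + (β+1)R_E) = (1.1 − 0.7)/(100 + 101×0.22) = 0.00327 mA.
I_C = β·I_B = 100×0.00327 = 0.327 mA.
V_CE = V_CC − I_C·R_C − I_E·R_E = 9.6 − 0.327×2.7 − 0.331×0.22 = 8.64 V > V_CE(sat), so the active-region assumption holds.

active; I_C ≈ 0.33 mA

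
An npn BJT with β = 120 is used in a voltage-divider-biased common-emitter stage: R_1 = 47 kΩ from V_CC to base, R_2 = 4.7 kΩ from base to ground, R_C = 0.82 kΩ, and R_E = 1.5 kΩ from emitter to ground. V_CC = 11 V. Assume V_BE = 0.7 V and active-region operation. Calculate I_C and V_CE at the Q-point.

Thevenize the base divider: V_Th = V_CC·R_2/(R_1+R_2) = 11×4.7/51.7 = 1 V, R_Th = R_1‖R_2 = 4.27 kΩ.
Base-emitter loop: V_Th = I_B·R_Th + V_BE + (β+1)I_B·R_E, so I_B = (1 − 0.7) / (4.27 + 121×1.5) = 0.00161 mA.
I_C = β·I_B = 120×0.00161 = 0.194 mA, and I_E = (β+1)I_B = 0.195 mA.
V_CE = V_CC − I_C·R_C − I_E·R_E = 11 − 0.194×0.82 − 0.195×1.5 = 10.5 V.
V_CE = 10.5 V > 0.2 V confirms active-region operation.

I_C ≈ 0.19 mA, V_CE ≈ 11 V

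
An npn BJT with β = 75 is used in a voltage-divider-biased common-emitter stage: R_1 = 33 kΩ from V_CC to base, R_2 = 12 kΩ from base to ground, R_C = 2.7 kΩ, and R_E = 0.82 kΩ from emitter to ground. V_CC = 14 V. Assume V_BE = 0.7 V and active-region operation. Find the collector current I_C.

I_C ≈ 3.2 mA

Thevenize the base divider: V_Th = V_CC·R_2/(R_1+R_2) = 14×12/45 = 3.73 V, R_Th = R_1‖R_2 = 8.8 kΩ.
Base-emitter loop: V_Th = I_B·R_Th + V_BE + (β+1)I_B·R_E, so I_B = (3.73 − 0.7) / (8.8 + 76×0.82) = 0.0427 mA.
I_C = β·I_B = 75×0.0427 = 3.2 mA, and I_E = (β+1)I_B = 3.24 mA.
V_CE = V_CC − I_C·R_C − I_E·R_E = 14 − 3.2×2.7 − 3.24×0.82 = 2.71 V.
V_CE = 2.71 V > 0.2 V confirms active-region operation.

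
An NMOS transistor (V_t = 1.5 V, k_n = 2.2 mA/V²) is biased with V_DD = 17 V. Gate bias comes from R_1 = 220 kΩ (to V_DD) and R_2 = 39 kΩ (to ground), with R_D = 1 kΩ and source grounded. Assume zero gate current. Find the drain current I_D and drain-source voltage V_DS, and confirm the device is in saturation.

V_G = V_DD·R_2/(R_1+R_2) = 17×39/259 = 2.56 V. With the source grounded, V_GS = V_G = 2.56 V.
Assume saturation: I_D = (k_n/2)(V_GS − V_t)² = (2.2/2)×(2.56 − 1.5)² = 1.1×1.06² = 1.24 mA.
V_DS = V_DD − I_D·R_D = 17 − 1.24×1 = 15.8 V.
Saturation requires V_DS ≥ V_GS − V_t = 1.06 V; 15.8 ≥ 1.06 ✓.

I_D ≈ 1.2 mA, V_DS ≈ 16 V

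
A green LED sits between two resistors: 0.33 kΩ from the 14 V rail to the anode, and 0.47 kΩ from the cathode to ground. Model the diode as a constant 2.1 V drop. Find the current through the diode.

The two resistors are in series with the diode, so KVL gives 14 = I·0.33 + 2.1 + I·0.47.
I = (14 − 2.1) / (0.33 + 0.47) kΩ = 11.9 / 0.8 = 14.9 mA.

I ≈ 15 mA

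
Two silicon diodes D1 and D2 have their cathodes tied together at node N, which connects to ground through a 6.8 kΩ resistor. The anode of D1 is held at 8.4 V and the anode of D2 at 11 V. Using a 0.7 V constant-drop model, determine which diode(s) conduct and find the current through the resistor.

Only D2 conducts; I_R ≈ 1.5 mA

Assume both conduct. Then node N would need to be at both 8.4−0.7 = 7.7 V and 11−0.7 = 10.3 V, which is impossible.
Assume only D2 conducts: V_N = 11 − 0.7 = 10.3 V, so I_R = 10.3/6.8 = 1.51 mA.
Check D1: its anode-to-cathode voltage is 8.4 − 10.3 = -1.9 V < 0.7 V, so it is off. The assumption is consistent.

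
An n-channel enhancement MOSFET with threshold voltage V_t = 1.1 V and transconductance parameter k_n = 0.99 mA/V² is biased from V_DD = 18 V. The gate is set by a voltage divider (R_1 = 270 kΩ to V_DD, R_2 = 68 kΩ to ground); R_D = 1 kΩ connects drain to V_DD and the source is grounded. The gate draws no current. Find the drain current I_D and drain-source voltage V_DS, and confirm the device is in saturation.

V_G = V_DD·R_2/(R_1+R_2) = 18×68/338 = 3.62 V. With the source grounded, V_GS = V_G = 3.62 V.
Assume saturation: I_D = (k_n/2)(V_GS − V_t)² = (0.99/2)×(3.62 − 1.1)² = 0.495×2.52² = 3.15 mA.
V_DS = V_DD − I_D·R_D = 18 − 3.15×1 = 14.9 V.
Saturation requires V_DS ≥ V_GS − V_t = 2.52 V; 14.9 ≥ 2.52 ✓.

I_D ≈ 3.1 mA, V_DS ≈ 15 V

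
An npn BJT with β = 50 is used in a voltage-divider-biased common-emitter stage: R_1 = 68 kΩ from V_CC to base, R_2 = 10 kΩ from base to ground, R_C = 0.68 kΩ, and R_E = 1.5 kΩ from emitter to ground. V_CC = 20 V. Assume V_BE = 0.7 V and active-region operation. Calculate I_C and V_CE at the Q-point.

I_C ≈ 1.1 mA, V_CE ≈ 18 V

Thevenize the base divider: V_Th = V_CC·R_2/(R_1+R_2) = 20×10/78 = 2.56 V, R_Th = R_1‖R_2 = 8.72 kΩ.
Base-emitter loop: V_Th = I_B·R_Th + V_BE + (β+1)I_B·R_E, so I_B = (2.56 − 0.7) / (8.72 + 51×1.5) = 0.0219 mA.
I_C = β·I_B = 50×0.0219 = 1.09 mA, and I_E = (β+1)I_B = 1.12 mA.
V_CE = V_CC − I_C·R_C − I_E·R_E = 20 − 1.09×0.68 − 1.12×1.5 = 17.6 V.
V_CE = 17.6 V > 0.2 V confirms active-region operation.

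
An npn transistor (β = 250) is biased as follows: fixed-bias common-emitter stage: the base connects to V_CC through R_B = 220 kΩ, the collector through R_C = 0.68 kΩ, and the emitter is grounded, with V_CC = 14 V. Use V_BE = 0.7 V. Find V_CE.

Base loop: V_CC = I_B·R_B + V_BE, so I_B = (14 − 0.7)/220 kΩ = 0.0605 mA.
In the active region I_C = β·I_B = 250 × 0.0605 = 15.1 mA.
Collector loop: V_CE = V_CC − I_C·R_C = 14 − 15.1×0.68 = 3.72 V.
Since V_CE = 3.72 V > V_CE(sat) ≈ 0.2 V, the transistor is in the active region as assumed.

V_CE ≈ 3.7 V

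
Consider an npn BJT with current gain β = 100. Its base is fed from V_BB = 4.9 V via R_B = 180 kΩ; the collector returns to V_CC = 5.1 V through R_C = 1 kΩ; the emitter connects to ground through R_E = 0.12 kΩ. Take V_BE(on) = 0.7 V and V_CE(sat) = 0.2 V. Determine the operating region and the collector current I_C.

Assume active. Base-emitter loop: I_B = (V_BB − V_BE)/(R_B + (β+1)R_E) = (4.9 − 0.7)/(180 + 101×0.12) = 0.0219 mA.
I_C = β·I_B = 100×0.0219 = 2.19 mA.
V_CE = V_CC − I_C·R_C − I_E·R_E = 5.1 − 2.19×1 − 2.21×0.12 = 2.65 V > V_CE(sat), so the active-region assumption holds.

active; I_C ≈ 2.2 mA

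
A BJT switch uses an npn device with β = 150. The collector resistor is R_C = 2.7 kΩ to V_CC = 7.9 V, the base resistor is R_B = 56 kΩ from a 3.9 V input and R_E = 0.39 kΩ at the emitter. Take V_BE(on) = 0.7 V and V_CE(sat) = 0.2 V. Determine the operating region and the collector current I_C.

Assume active: I_B = (3.9 − 0.7)/(56 + 151×0.39) = 0.0279 mA, I_C = β·I_B = 4.18 mA.
Then V_CE = 7.9 − 4.18×2.7 − 4.21×0.39 = -5.02 V < 0.2 V — the active assumption fails.
Re-solve with V_CE = 0.2 V. KCL at the emitter: V_E/R_E = (V_BB−0.7−V_E)/R_B + (V_CC−0.2−V_E)/R_C, giving V_E = 0.985 V.
I_C = (V_CC − 0.2 − V_E)/R_C = (7.7 − 0.985)/2.7 = 2.49 mA.
Check: I_B = (3.2 − 0.985)/56 = 0.0395 mA, and β·I_B = 5.93 mA > I_C, confirming saturation.

saturation; I_C ≈ 2.5 mA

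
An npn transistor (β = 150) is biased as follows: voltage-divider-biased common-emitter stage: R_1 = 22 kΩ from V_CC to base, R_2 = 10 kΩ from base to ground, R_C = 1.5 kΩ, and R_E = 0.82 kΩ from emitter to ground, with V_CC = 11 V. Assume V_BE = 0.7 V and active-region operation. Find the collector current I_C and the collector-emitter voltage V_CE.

I_C ≈ 3.1 mA, V_CE ≈ 3.7 V

Thevenize the base divider: V_Th = V_CC·R_2/(R_1+R_2) = 11×10/32 = 3.44 V, R_Th = R_1‖R_2 = 6.88 kΩ.
Base-emitter loop: V_Th = I_B·R_Th + V_BE + (β+1)I_B·R_E, so I_B = (3.44 − 0.7) / (6.88 + 151×0.82) = 0.0209 mA.
I_C = β·I_B = 150×0.0209 = 3.14 mA, and I_E = (β+1)I_B = 3.16 mA.
V_CE = V_CC − I_C·R_C − I_E·R_E = 11 − 3.14×1.5 − 3.16×0.82 = 3.69 V.
V_CE = 3.69 V > 0.2 V confirms active-region operation.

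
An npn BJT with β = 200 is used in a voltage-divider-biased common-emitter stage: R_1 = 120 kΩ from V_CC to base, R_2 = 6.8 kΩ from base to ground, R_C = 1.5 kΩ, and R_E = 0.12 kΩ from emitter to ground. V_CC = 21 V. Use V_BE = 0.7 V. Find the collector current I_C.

I_C ≈ 2.8 mA

Thevenize the base divider: V_Th = V_CC·R_2/(R_1+R_2) = 21×6.8/127 = 1.13 V, R_Th = R_1‖R_2 = 6.44 kΩ.
Base-emitter loop: V_Th = I_B·R_Th + V_BE + (β+1)I_B·R_E, so I_B = (1.13 − 0.7) / (6.44 + 201×0.12) = 0.0139 mA.
I_C = β·I_B = 200×0.0139 = 2.79 mA, and I_E = (β+1)I_B = 2.8 mA.
V_CE = V_CC − I_C·R_C − I_E·R_E = 21 − 2.79×1.5 − 2.8×0.12 = 16.5 V.
V_CE = 16.5 V > 0.2 V confirms active-region operation.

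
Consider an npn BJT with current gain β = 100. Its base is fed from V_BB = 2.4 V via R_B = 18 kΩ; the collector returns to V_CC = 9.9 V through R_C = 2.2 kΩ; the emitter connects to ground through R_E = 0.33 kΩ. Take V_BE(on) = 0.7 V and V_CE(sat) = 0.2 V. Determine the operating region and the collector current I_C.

active; I_C ≈ 3.3 mA

Assume active. Base-emitter loop: I_B = (V_BB − V_BE)/(R_B + (β+1)R_E) = (2.4 − 0.7)/(18 + 101×0.33) = 0.0331 mA.
I_C = β·I_B = 100×0.0331 = 3.31 mA.
V_CE = V_CC − I_C·R_C − I_E·R_E = 9.9 − 3.31×2.2 − 3.35×0.33 = 1.51 V > V_CE(sat), so the active-region assumption holds.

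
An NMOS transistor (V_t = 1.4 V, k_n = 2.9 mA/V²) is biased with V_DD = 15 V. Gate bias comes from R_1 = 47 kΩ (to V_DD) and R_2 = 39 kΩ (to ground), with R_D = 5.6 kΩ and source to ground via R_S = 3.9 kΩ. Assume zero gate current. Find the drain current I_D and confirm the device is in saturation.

I_D ≈ 1.2 mA

V_G = V_DD·R_2/(R_1+R_2) = 15×39/86 = 6.8 V.
Assume saturation: I_D = (k_n/2)(V_GS − V_t)² with V_GS = V_G − I_D·R_S = 6.8 − 3.9·I_D.
Substituting gives 22.1·I_D² − 62.1·I_D + 42.3 = 0, with roots I_D = 1.16 or 1.66 mA.
The root I_D = 1.66 mA gives V_GS = 0.33 V ≤ V_t, so take I_D = 1.16 mA.
Then V_GS = 2.29 V and V_DS = V_DD − I_D(R_D+R_S) = 15 − 1.16×9.5 = 4.02 V.
Saturation requires V_DS ≥ V_GS − V_t = 0.893 V; 4.02 ≥ 0.893 ✓.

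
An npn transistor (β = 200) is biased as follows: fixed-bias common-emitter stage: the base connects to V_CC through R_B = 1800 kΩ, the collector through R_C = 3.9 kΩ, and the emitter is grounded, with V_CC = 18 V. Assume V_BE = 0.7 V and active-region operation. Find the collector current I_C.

I_C ≈ 1.9 mA

Base loop: V_CC = I_B·R_B + V_BE, so I_B = (18 − 0.7)/1800 kΩ = 0.00961 mA.
In the active region I_C = β·I_B = 200 × 0.00961 = 1.92 mA.
Collector loop: V_CE = V_CC − I_C·R_C = 18 − 1.92×3.9 = 10.5 V.
Since V_CE = 10.5 V > V_CE(sat) ≈ 0.2 V, the transistor is in the active region as assumed.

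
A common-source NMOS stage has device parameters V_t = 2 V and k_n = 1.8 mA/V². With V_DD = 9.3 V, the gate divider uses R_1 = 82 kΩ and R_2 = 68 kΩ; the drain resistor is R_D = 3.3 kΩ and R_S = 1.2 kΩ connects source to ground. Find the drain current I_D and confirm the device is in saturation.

V_G = V_DD·R_2/(R_1+R_2) = 9.3×68/150 = 4.22 V.
Assume saturation: I_D = (k_n/2)(V_GS − V_t)² with V_GS = V_G − I_D·R_S = 4.22 − 1.2·I_D.
Substituting gives 1.3·I_D² − 5.79·I_D + 4.42 = 0, with roots I_D = 0.978 or 3.49 mA.
The root I_D = 3.49 mA gives V_GS = 0.0317 V ≤ V_t, so take I_D = 0.978 mA.
Then V_GS = 3.04 V and V_DS = V_DD − I_D(R_D+R_S) = 9.3 − 0.978×4.5 = 4.9 V.
Saturation requires V_DS ≥ V_GS − V_t = 1.04 V; 4.9 ≥ 1.04 ✓.

I_D ≈ 0.98 mA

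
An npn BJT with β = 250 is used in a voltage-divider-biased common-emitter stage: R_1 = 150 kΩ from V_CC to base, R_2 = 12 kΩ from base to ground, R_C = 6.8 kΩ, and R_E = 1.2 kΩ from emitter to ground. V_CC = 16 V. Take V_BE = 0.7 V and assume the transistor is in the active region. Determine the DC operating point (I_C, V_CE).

I_C ≈ 0.39 mA, V_CE ≈ 13 V

Thevenize the base divider: V_Th = V_CC·R_2/(R_1+R_2) = 16×12/162 = 1.19 V, R_Th = R_1‖R_2 = 11.1 kΩ.
Base-emitter loop: V_Th = I_B·R_Th + V_BE + (β+1)I_B·R_E, so I_B = (1.19 − 0.7) / (11.1 + 251×1.2) = 0.00155 mA.
I_C = β·I_B = 250×0.00155 = 0.388 mA, and I_E = (β+1)I_B = 0.39 mA.
V_CE = V_CC − I_C·R_C − I_E·R_E = 16 − 0.388×6.8 − 0.39×1.2 = 12.9 V.
V_CE = 12.9 V > 0.2 V confirms active-region operation.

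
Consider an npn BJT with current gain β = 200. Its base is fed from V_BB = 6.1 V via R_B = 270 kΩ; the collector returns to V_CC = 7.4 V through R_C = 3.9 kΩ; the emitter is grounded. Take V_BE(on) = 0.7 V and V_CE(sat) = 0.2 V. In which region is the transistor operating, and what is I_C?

saturation; I_C ≈ 1.8 mA

Assume active: I_B = (6.1 − 0.7)/270 = 0.02 mA, giving I_C = β·I_B = 4 mA.
But then V_CE = 7.4 − 4×3.9 = -8.2 V < V_CE(sat) = 0.2 V — impossible in the active region.
So the transistor is saturated. With V_CE = 0.2 V, I_C = (V_CC − 0.2)/R_C = 7.2/3.9 = 1.85 mA.
Check: β·I_B = 4 mA > I_C = 1.85 mA, confirming saturation.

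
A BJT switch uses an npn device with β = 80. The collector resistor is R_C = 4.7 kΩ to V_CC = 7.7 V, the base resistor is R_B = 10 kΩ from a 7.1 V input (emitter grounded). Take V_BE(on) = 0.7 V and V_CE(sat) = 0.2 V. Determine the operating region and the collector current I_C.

Assume active: I_B = (7.1 − 0.7)/10 = 0.64 mA, giving I_C = β·I_B = 51.2 mA.
But then V_CE = 7.7 − 51.2×4.7 = -233 V < V_CE(sat) = 0.2 V — impossible in the active region.
So the transistor is saturated. With V_CE = 0.2 V, I_C = (V_CC − 0.2)/R_C = 7.5/4.7 = 1.6 mA.
Check: β·I_B = 51.2 mA > I_C = 1.6 mA, confirming saturation.

saturation; I_C ≈ 1.6 mA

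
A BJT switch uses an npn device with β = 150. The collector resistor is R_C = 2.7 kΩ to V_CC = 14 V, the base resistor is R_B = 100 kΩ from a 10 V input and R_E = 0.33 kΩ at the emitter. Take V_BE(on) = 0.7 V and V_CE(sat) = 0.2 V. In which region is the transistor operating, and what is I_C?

saturation; I_C ≈ 4.5 mA

Assume active: I_B = (10 − 0.7)/(100 + 151×0.33) = 0.0621 mA, I_C = β·I_B = 9.31 mA.
Then V_CE = 14 − 9.31×2.7 − 9.37×0.33 = -14.2 V < 0.2 V — the active assumption fails.
Re-solve with V_CE = 0.2 V. KCL at the emitter: V_E/R_E = (V_BB−0.7−V_E)/R_B + (V_CC−0.2−V_E)/R_C, giving V_E = 1.53 V.
I_C = (V_CC − 0.2 − V_E)/R_C = (13.8 − 1.53)/2.7 = 4.55 mA.
Check: I_B = (9.3 − 1.53)/100 = 0.0777 mA, and β·I_B = 11.7 mA > I_C, confirming saturation.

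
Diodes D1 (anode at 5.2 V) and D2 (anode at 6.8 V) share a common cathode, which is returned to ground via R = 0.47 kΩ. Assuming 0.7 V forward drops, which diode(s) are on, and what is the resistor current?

Only D2 conducts; I_R ≈ 13 mA

Assume both conduct. Then node N would need to be at both 5.2−0.7 = 4.5 V and 6.8−0.7 = 6.1 V, which is impossible.
Assume only D2 conducts: V_N = 6.8 − 0.7 = 6.1 V, so I_R = 6.1/0.47 = 13 mA.
Check D1: its anode-to-cathode voltage is 5.2 − 6.1 = -0.9 V < 0.7 V, so it is off. The assumption is consistent.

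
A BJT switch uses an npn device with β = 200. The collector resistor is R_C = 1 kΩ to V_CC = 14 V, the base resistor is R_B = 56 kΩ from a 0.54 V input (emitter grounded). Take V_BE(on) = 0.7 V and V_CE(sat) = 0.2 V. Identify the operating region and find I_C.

V_BB = 0.54 V ≤ V_BE(on) = 0.7 V, so the base-emitter junction is not forward biased.
The transistor is in cutoff: I_B = I_C = 0.

cutoff; I_C ≈ 0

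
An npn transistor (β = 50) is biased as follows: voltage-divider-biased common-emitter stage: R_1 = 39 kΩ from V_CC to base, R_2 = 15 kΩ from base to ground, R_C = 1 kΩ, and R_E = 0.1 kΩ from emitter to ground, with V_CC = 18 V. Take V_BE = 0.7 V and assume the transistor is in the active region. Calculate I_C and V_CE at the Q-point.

Thevenize the base divider: V_Th = V_CC·R_2/(R_1+R_2) = 18×15/54 = 5 V, R_Th = R_1‖R_2 = 10.8 kΩ.
Base-emitter loop: V_Th = I_B·R_Th + V_BE + (β+1)I_B·R_E, so I_B = (5 − 0.7) / (10.8 + 51×0.1) = 0.27 mA.
I_C = β·I_B = 50×0.27 = 13.5 mA, and I_E = (β+1)I_B = 13.8 mA.
V_CE = V_CC − I_C·R_C − I_E·R_E = 18 − 13.5×1 − 13.8×0.1 = 3.13 V.
V_CE = 3.13 V > 0.2 V confirms active-region operation.

I_C ≈ 13 mA, V_CE ≈ 3.1 V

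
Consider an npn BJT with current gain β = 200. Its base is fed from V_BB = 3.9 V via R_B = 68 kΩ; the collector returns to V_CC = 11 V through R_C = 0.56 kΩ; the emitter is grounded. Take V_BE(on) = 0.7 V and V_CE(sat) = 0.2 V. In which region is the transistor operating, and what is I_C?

active; I_C ≈ 9.4 mA

Assume active. Base-emitter loop: I_B = (V_BB − V_BE)/R_B = (3.9 − 0.7)/68 = 0.0471 mA.
I_C = β·I_B = 200×0.0471 = 9.41 mA.
V_CE = V_CC − I_C·R_C = 11 − 9.41×0.56 = 5.73 V > V_CE(sat), so the active-region assumption holds.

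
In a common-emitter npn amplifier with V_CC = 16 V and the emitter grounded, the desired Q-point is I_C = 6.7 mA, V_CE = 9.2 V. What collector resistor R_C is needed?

Collector loop: V_CC = I_C·R_C + V_CE.
R_C = (V_CC − V_CE)/I_C = (16 − 9.2)/6.7 = 1.01 kΩ.

R_C ≈ 1 kΩ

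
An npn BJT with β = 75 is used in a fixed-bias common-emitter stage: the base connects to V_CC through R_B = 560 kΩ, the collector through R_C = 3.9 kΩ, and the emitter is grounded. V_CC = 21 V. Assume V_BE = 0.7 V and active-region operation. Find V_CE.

Base loop: V_CC = I_B·R_B + V_BE, so I_B = (21 − 0.7)/560 kΩ = 0.0363 mA.
In the active region I_C = β·I_B = 75 × 0.0363 = 2.72 mA.
Collector loop: V_CE = V_CC − I_C·R_C = 21 − 2.72×3.9 = 10.4 V.
Since V_CE = 10.4 V > V_CE(sat) ≈ 0.2 V, the transistor is in the active region as assumed.

V_CE ≈ 10 V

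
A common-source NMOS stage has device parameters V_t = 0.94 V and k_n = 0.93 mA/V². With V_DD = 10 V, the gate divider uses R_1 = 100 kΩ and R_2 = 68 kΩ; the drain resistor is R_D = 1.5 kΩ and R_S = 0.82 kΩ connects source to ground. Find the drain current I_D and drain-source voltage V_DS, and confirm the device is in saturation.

V_G = V_DD·R_2/(R_1+R_2) = 10×68/168 = 4.05 V.
Assume saturation: I_D = (k_n/2)(V_GS − V_t)² with V_GS = V_G − I_D·R_S = 4.05 − 0.82·I_D.
Substituting gives 0.313·I_D² − 3.37·I_D + 4.49 = 0, with roots I_D = 1.56 or 9.22 mA.
The root I_D = 9.22 mA gives V_GS = -3.51 V ≤ V_t, so take I_D = 1.56 mA.
Then V_GS = 2.77 V and V_DS = V_DD − I_D(R_D+R_S) = 10 − 1.56×2.32 = 6.39 V.
Saturation requires V_DS ≥ V_GS − V_t = 1.83 V; 6.39 ≥ 1.83 ✓.

I_D ≈ 1.6 mA, V_DS ≈ 6.4 V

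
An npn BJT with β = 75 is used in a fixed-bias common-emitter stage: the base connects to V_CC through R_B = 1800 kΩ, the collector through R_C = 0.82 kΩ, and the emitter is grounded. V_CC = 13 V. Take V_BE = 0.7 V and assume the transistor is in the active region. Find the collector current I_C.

Base loop: V_CC = I_B·R_B + V_BE, so I_B = (13 − 0.7)/1800 kΩ = 0.00683 mA.
In the active region I_C = β·I_B = 75 × 0.00683 = 0.513 mA.
Collector loop: V_CE = V_CC − I_C·R_C = 13 − 0.513×0.82 = 12.6 V.
Since V_CE = 12.6 V > V_CE(sat) ≈ 0.2 V, the transistor is in the active region as assumed.

I_C ≈ 0.51 mA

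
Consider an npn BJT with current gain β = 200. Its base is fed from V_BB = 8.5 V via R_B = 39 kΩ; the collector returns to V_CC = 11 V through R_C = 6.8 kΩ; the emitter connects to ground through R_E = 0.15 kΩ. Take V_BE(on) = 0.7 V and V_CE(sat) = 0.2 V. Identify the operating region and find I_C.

saturation; I_C ≈ 1.5 mA

Assume active: I_B = (8.5 − 0.7)/(39 + 201×0.15) = 0.113 mA, I_C = β·I_B = 22.6 mA.
Then V_CE = 11 − 22.6×6.8 − 22.7×0.15 = -146 V < 0.2 V — the active assumption fails.
Re-solve with V_CE = 0.2 V. KCL at the emitter: V_E/R_E = (V_BB−0.7−V_E)/R_B + (V_CC−0.2−V_E)/R_C, giving V_E = 0.261 V.
I_C = (V_CC − 0.2 − V_E)/R_C = (10.8 − 0.261)/6.8 = 1.55 mA.
Check: I_B = (7.8 − 0.261)/39 = 0.193 mA, and β·I_B = 38.7 mA > I_C, confirming saturation.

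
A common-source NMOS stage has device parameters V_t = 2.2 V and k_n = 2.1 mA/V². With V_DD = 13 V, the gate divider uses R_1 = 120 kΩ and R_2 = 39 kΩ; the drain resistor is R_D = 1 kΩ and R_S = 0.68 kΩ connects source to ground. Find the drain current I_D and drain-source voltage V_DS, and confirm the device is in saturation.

V_G = V_DD·R_2/(R_1+R_2) = 13×39/159 = 3.19 V.
Assume saturation: I_D = (k_n/2)(V_GS − V_t)² with V_GS = V_G − I_D·R_S = 3.19 − 0.68·I_D.
Substituting gives 0.486·I_D² − 2.41·I_D + 1.03 = 0, with roots I_D = 0.47 or 4.5 mA.
The root I_D = 4.5 mA gives V_GS = 0.13 V ≤ V_t, so take I_D = 0.47 mA.
Then V_GS = 2.87 V and V_DS = V_DD − I_D(R_D+R_S) = 13 − 0.47×1.68 = 12.2 V.
Saturation requires V_DS ≥ V_GS − V_t = 0.669 V; 12.2 ≥ 0.669 ✓.

I_D ≈ 0.47 mA, V_DS ≈ 12 V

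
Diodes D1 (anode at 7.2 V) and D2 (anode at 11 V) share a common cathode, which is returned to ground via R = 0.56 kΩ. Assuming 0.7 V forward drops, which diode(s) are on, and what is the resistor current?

Assume both conduct. Then node N would need to be at both 7.2−0.7 = 6.5 V and 11−0.7 = 10.3 V, which is impossible.
Assume only D2 conducts: V_N = 11 − 0.7 = 10.3 V, so I_R = 10.3/0.56 = 18.4 mA.
Check D1: its anode-to-cathode voltage is 7.2 − 10.3 = -3.1 V < 0.7 V, so it is off. The assumption is consistent.

Only D2 conducts; I_R ≈ 18 mA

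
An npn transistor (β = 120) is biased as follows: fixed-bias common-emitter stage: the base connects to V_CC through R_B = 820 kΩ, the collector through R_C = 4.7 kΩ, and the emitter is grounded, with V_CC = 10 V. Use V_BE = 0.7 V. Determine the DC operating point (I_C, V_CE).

I_C ≈ 1.4 mA, V_CE ≈ 3.6 V

Base loop: V_CC = I_B·R_B + V_BE, so I_B = (10 − 0.7)/820 kΩ = 0.0113 mA.
In the active region I_C = β·I_B = 120 × 0.0113 = 1.36 mA.
Collector loop: V_CE = V_CC − I_C·R_C = 10 − 1.36×4.7 = 3.6 V.
Since V_CE = 3.6 V > V_CE(sat) ≈ 0.2 V, the transistor is in the active region as assumed.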